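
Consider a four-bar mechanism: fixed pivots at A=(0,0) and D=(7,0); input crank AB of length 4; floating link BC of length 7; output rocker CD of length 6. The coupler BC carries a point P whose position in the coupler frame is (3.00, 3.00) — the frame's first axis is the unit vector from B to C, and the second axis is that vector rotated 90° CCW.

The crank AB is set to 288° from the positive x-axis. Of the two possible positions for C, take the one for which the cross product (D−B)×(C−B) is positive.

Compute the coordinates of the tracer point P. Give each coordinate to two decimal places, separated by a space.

A=(0,0), D=(7.00,0)
B = A + 4.00·(cos288°, sin288°) = (1.2361, -3.8042)
|BD| = 6.9062
circle(B,7.00) ∩ circle(D,6.00): a=4.3943, h=5.4489
  candidates: C₊=(1.9021,3.1640) cross=37.631; C₋=(7.9051,-5.9313) cross=-37.631
  mode + wants cross > 0 → take C=(1.9021,3.1640) (cross=37.631)
ex = (C−B)/|BC| = (0.0951,0.9955); ey = (-0.9955,0.0951)
P = B + 3.00·ex + 3.00·ey = (-1.4649,-0.5324)

-1.46 -0.53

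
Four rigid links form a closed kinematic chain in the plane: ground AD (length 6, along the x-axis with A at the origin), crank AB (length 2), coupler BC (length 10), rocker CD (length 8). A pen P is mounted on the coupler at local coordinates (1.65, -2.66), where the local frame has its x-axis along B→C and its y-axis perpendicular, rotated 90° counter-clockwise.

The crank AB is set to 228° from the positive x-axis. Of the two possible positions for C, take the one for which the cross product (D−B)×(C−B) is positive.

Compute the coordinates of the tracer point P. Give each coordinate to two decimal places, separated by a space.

1.78 -1.20

A=(0,0), D=(6.00,0)
B = A + 2.00·(cos228°, sin228°) = (-1.3383, -1.4863)
|BD| = 7.4873
circle(B,10.00) ∩ circle(D,8.00): a=6.1477, h=7.8871
  candidates: C₊=(3.1215,7.4642) cross=59.052; C₋=(6.2528,-7.9960) cross=-59.052
  mode + wants cross > 0 → take C=(3.1215,7.4642) (cross=59.052)
ex = (C−B)/|BC| = (0.4460,0.8950); ey = (-0.8950,0.4460)
P = B + 1.65·ex + -2.66·ey = (1.7784,-1.1957)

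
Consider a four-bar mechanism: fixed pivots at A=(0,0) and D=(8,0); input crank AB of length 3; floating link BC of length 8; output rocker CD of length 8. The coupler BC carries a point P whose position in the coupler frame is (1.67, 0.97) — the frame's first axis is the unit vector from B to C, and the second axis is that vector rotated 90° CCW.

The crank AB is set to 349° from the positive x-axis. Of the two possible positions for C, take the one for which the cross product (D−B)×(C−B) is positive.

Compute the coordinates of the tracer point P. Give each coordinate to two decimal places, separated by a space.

A=(0,0), D=(8.00,0)
B = A + 3.00·(cos349°, sin349°) = (2.9449, -0.5724)
|BD| = 5.0874
circle(B,8.00) ∩ circle(D,8.00): a=2.5437, h=7.5848
  candidates: C₊=(4.6190,7.2504) cross=38.587; C₋=(6.3259,-7.8229) cross=-38.587
  mode + wants cross > 0 → take C=(4.6190,7.2504) (cross=38.587)
ex = (C−B)/|BC| = (0.2093,0.9779); ey = (-0.9779,0.2093)
P = B + 1.67·ex + 0.97·ey = (2.3458,1.2636)

2.35 1.26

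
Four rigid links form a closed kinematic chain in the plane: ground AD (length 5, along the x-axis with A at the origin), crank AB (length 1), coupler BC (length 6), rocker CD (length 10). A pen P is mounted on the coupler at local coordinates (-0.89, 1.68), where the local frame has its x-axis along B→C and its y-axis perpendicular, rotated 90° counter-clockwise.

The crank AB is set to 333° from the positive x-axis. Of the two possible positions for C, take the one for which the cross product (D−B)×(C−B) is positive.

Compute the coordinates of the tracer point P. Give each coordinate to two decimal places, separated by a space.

1.39 -2.29

A=(0,0), D=(5.00,0)
B = A + 1.00·(cos333°, sin333°) = (0.8910, -0.4540)
|BD| = 4.1340
circle(B,6.00) ∩ circle(D,10.00): a=-5.6737, h=1.9517
  candidates: C₊=(-4.9627,0.8628) cross=8.068; C₋=(-4.5340,-3.0170) cross=-8.068
  mode + wants cross > 0 → take C=(-4.9627,0.8628) (cross=8.068)
ex = (C−B)/|BC| = (-0.9756,0.2195); ey = (-0.2195,-0.9756)
P = B + -0.89·ex + 1.68·ey = (1.3906,-2.2884)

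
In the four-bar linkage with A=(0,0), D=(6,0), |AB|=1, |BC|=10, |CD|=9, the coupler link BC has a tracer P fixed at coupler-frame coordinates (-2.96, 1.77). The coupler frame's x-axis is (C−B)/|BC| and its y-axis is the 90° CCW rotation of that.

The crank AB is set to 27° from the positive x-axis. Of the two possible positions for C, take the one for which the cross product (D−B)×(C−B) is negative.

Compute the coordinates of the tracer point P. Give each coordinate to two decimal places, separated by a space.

A=(0,0), D=(6.00,0)
B = A + 1.00·(cos27°, sin27°) = (0.8910, 0.4540)
|BD| = 5.1291
circle(B,10.00) ∩ circle(D,9.00): a=4.4167, h=8.9718
  candidates: C₊=(6.0845,8.9996) cross=46.017; C₋=(4.4963,-8.8735) cross=-46.017
  mode - wants cross < 0 → take C=(4.4963,-8.8735) (cross=-46.017)
ex = (C−B)/|BC| = (0.3605,-0.9327); ey = (0.9327,0.3605)
P = B + -2.96·ex + 1.77·ey = (1.4748,3.8531)

1.47 3.85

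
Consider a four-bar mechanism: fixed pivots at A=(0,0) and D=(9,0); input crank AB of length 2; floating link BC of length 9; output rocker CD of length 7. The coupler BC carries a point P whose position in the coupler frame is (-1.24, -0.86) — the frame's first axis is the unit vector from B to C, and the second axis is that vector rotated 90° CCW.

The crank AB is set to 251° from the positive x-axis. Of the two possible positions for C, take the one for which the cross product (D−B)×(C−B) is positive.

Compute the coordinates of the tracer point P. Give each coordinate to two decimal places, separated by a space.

-0.67 -3.40

A=(0,0), D=(9.00,0)
B = A + 2.00·(cos251°, sin251°) = (-0.6511, -1.8910)
|BD| = 9.8347
circle(B,9.00) ∩ circle(D,7.00): a=6.5442, h=6.1784
  candidates: C₊=(4.5830,5.4305) cross=60.763; C₋=(6.9590,-6.6958) cross=-60.763
  mode + wants cross > 0 → take C=(4.5830,5.4305) (cross=60.763)
ex = (C−B)/|BC| = (0.5816,0.8135); ey = (-0.8135,0.5816)
P = B + -1.24·ex + -0.86·ey = (-0.6727,-3.3999)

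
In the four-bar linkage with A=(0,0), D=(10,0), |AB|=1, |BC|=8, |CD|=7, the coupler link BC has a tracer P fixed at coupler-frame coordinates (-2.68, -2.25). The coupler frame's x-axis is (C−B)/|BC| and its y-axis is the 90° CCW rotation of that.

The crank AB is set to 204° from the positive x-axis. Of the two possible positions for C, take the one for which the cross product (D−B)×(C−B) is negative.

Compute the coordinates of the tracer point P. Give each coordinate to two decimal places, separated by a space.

A=(0,0), D=(10.00,0)
B = A + 1.00·(cos204°, sin204°) = (-0.9135, -0.4067)
|BD| = 10.9211
circle(B,8.00) ∩ circle(D,7.00): a=6.1473, h=5.1196
  candidates: C₊=(5.0388,4.9383) cross=55.912; C₋=(5.4202,-5.2939) cross=-55.912
  mode - wants cross < 0 → take C=(5.4202,-5.2939) (cross=-55.912)
ex = (C−B)/|BC| = (0.7917,-0.6109); ey = (0.6109,0.7917)
P = B + -2.68·ex + -2.25·ey = (-4.4098,-0.5509)

-4.41 -0.55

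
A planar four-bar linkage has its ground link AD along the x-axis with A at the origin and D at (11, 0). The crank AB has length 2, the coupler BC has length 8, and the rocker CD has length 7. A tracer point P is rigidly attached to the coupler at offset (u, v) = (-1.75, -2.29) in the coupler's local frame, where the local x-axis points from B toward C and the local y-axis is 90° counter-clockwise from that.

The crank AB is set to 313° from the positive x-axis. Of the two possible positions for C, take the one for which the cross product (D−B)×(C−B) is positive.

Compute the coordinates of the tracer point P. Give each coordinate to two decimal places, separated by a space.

A=(0,0), D=(11.00,0)
B = A + 2.00·(cos313°, sin313°) = (1.3640, -1.4627)
|BD| = 9.7464
circle(B,8.00) ∩ circle(D,7.00): a=5.6427, h=5.6710
  candidates: C₊=(6.0917,4.9909) cross=55.271; C₋=(7.7939,-6.2226) cross=-55.271
  mode + wants cross > 0 → take C=(6.0917,4.9909) (cross=55.271)
ex = (C−B)/|BC| = (0.5910,0.8067); ey = (-0.8067,0.5910)
P = B + -1.75·ex + -2.29·ey = (2.1771,-4.2277)

2.18 -4.23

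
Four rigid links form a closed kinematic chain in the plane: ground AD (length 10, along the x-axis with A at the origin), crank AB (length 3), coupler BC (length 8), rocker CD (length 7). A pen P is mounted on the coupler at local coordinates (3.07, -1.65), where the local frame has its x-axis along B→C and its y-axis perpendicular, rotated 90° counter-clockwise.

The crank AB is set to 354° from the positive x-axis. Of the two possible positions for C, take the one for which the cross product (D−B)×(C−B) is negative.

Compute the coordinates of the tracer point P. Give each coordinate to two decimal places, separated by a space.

3.54 -3.75

A=(0,0), D=(10.00,0)
B = A + 3.00·(cos354°, sin354°) = (2.9836, -0.3136)
|BD| = 7.0234
circle(B,8.00) ∩ circle(D,7.00): a=4.5796, h=6.5595
  candidates: C₊=(7.2657,6.4439) cross=46.070; C₋=(7.8514,-6.6621) cross=-46.070
  mode - wants cross < 0 → take C=(7.8514,-6.6621) (cross=-46.070)
ex = (C−B)/|BC| = (0.6085,-0.7936); ey = (0.7936,0.6085)
P = B + 3.07·ex + -1.65·ey = (3.5422,-3.7538)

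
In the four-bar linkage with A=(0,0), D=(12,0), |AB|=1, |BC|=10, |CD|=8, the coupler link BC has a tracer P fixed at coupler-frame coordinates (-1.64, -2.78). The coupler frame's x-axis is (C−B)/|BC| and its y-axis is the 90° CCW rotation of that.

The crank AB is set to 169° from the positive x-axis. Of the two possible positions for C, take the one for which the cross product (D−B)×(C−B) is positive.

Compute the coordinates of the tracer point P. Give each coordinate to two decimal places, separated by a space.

A=(0,0), D=(12.00,0)
B = A + 1.00·(cos169°, sin169°) = (-0.9816, 0.1908)
|BD| = 12.9830
circle(B,10.00) ∩ circle(D,8.00): a=7.8779, h=6.1594
  candidates: C₊=(6.9860,6.2338) cross=79.968; C₋=(6.8049,-6.0837) cross=-79.968
  mode + wants cross > 0 → take C=(6.9860,6.2338) (cross=79.968)
ex = (C−B)/|BC| = (0.7968,0.6043); ey = (-0.6043,0.7968)
P = B + -1.64·ex + -2.78·ey = (-0.6084,-3.0152)

-0.61 -3.02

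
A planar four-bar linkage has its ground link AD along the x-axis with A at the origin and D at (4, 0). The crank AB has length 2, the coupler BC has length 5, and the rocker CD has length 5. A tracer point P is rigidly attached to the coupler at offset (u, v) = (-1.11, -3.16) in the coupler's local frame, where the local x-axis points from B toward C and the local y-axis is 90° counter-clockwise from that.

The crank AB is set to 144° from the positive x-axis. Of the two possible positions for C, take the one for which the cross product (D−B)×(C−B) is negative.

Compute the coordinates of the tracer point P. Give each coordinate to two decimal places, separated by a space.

-4.96 0.95

A=(0,0), D=(4.00,0)
B = A + 2.00·(cos144°, sin144°) = (-1.6180, 1.1756)
|BD| = 5.7397
circle(B,5.00) ∩ circle(D,5.00): a=2.8699, h=4.0944
  candidates: C₊=(2.0296,4.5954) cross=23.501; C₋=(0.3524,-3.4198) cross=-23.501
  mode - wants cross < 0 → take C=(0.3524,-3.4198) (cross=-23.501)
ex = (C−B)/|BC| = (0.3941,-0.9191); ey = (0.9191,0.3941)
P = B + -1.11·ex + -3.16·ey = (-4.9597,0.9504)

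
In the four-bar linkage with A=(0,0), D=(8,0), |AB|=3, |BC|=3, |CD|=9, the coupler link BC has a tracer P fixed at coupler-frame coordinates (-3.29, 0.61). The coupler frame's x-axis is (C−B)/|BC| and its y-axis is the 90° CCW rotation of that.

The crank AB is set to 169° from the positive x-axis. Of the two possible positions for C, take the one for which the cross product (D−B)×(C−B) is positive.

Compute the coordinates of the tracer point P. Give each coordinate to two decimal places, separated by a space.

-5.86 -1.07

A=(0,0), D=(8.00,0)
B = A + 3.00·(cos169°, sin169°) = (-2.9449, 0.5724)
|BD| = 10.9598
circle(B,3.00) ∩ circle(D,9.00): a=2.1952, h=2.0448
  candidates: C₊=(-0.6459,2.4998) cross=22.410; C₋=(-0.8595,-1.5842) cross=-22.410
  mode + wants cross > 0 → take C=(-0.6459,2.4998) (cross=22.410)
ex = (C−B)/|BC| = (0.7663,0.6424); ey = (-0.6424,0.7663)
P = B + -3.29·ex + 0.61·ey = (-5.8580,-1.0737)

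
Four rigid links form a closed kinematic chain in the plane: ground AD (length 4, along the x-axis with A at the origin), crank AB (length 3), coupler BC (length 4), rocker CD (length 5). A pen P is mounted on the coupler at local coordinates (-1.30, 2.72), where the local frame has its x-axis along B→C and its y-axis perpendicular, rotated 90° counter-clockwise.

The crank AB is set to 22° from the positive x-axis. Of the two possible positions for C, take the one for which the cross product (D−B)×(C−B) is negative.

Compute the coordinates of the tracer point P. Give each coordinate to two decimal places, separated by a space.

A=(0,0), D=(4.00,0)
B = A + 3.00·(cos22°, sin22°) = (2.7816, 1.1238)
|BD| = 1.6576
circle(B,4.00) ∩ circle(D,5.00): a=-1.8860, h=3.5275
  candidates: C₊=(3.7868,4.9955) cross=5.847; C₋=(-0.9964,-0.1904) cross=-5.847
  mode - wants cross < 0 → take C=(-0.9964,-0.1904) (cross=-5.847)
ex = (C−B)/|BC| = (-0.9445,-0.3286); ey = (0.3286,-0.9445)
P = B + -1.30·ex + 2.72·ey = (4.9031,-1.0180)

4.90 -1.02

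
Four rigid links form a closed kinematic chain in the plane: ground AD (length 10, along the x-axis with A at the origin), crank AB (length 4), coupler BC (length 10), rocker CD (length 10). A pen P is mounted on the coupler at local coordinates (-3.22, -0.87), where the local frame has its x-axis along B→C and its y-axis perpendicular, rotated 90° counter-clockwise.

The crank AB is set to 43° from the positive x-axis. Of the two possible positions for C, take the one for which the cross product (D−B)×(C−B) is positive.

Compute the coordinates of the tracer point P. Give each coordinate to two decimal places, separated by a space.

A=(0,0), D=(10.00,0)
B = A + 4.00·(cos43°, sin43°) = (2.9254, 2.7280)
|BD| = 7.5823
circle(B,10.00) ∩ circle(D,10.00): a=3.7912, h=9.2535
  candidates: C₊=(9.7920,9.9978) cross=70.163; C₋=(3.1335,-7.2698) cross=-70.163
  mode + wants cross > 0 → take C=(9.7920,9.9978) (cross=70.163)
ex = (C−B)/|BC| = (0.6867,0.7270); ey = (-0.7270,0.6867)
P = B + -3.22·ex + -0.87·ey = (1.3469,-0.2103)

1.35 -0.21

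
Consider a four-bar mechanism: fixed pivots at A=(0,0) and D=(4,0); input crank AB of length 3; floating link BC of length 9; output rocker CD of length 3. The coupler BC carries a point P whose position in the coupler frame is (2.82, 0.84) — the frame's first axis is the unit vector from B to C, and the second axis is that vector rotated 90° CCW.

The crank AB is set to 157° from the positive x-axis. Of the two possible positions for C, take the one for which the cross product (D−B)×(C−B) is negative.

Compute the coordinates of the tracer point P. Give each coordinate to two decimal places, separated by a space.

0.15 0.73

A=(0,0), D=(4.00,0)
B = A + 3.00·(cos157°, sin157°) = (-2.7615, 1.1722)
|BD| = 6.8624
circle(B,9.00) ∩ circle(D,3.00): a=8.6772, h=2.3888
  candidates: C₊=(6.1962,2.0437) cross=16.393; C₋=(5.3801,-2.6637) cross=-16.393
  mode - wants cross < 0 → take C=(5.3801,-2.6637) (cross=-16.393)
ex = (C−B)/|BC| = (0.9046,-0.4262); ey = (0.4262,0.9046)
P = B + 2.82·ex + 0.84·ey = (0.1475,0.7302)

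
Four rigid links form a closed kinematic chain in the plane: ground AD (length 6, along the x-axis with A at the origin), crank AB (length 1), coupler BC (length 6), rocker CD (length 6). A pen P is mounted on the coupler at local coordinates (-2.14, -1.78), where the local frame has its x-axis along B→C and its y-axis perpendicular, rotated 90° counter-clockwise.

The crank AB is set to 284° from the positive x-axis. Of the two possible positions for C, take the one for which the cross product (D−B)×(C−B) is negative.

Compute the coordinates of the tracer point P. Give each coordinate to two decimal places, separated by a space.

A=(0,0), D=(6.00,0)
B = A + 1.00·(cos284°, sin284°) = (0.2419, -0.9703)
|BD| = 5.8393
circle(B,6.00) ∩ circle(D,6.00): a=2.9196, h=5.2417
  candidates: C₊=(2.2500,4.6837) cross=30.608; C₋=(3.9920,-5.6540) cross=-30.608
  mode - wants cross < 0 → take C=(3.9920,-5.6540) (cross=-30.608)
ex = (C−B)/|BC| = (0.6250,-0.7806); ey = (0.7806,0.6250)
P = B + -2.14·ex + -1.78·ey = (-2.4851,-0.4123)

-2.49 -0.41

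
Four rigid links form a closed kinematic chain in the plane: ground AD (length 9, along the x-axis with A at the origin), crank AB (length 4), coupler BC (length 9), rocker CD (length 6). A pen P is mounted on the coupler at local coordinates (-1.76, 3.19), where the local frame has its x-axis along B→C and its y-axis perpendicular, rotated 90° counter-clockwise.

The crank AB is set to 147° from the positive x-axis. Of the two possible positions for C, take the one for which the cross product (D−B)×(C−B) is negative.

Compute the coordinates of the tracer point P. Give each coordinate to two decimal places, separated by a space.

A=(0,0), D=(9.00,0)
B = A + 4.00·(cos147°, sin147°) = (-3.3547, 2.1786)
|BD| = 12.5453
circle(B,9.00) ∩ circle(D,6.00): a=8.0661, h=3.9922
  candidates: C₊=(5.2822,4.7093) cross=50.083; C₋=(3.8957,-3.1537) cross=-50.083
  mode - wants cross < 0 → take C=(3.8957,-3.1537) (cross=-50.083)
ex = (C−B)/|BC| = (0.8056,-0.5925); ey = (0.5925,0.8056)
P = B + -1.76·ex + 3.19·ey = (-2.8825,5.7911)

-2.88 5.79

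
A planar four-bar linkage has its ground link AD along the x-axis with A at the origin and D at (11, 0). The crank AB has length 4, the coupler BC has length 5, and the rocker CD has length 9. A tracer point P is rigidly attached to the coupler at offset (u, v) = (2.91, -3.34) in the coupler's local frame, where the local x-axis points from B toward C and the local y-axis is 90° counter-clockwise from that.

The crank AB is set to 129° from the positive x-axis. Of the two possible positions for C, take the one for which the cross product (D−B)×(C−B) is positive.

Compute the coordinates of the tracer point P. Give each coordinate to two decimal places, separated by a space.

0.25 -0.35

A=(0,0), D=(11.00,0)
B = A + 4.00·(cos129°, sin129°) = (-2.5173, 3.1086)
|BD| = 13.8701
circle(B,5.00) ∩ circle(D,9.00): a=4.9163, h=0.9109
  candidates: C₊=(2.4781,2.8944) cross=12.634; C₋=(2.0698,1.1190) cross=-12.634
  mode + wants cross > 0 → take C=(2.4781,2.8944) (cross=12.634)
ex = (C−B)/|BC| = (0.9991,-0.0428); ey = (0.0428,0.9991)
P = B + 2.91·ex + -3.34·ey = (0.2470,-0.3530)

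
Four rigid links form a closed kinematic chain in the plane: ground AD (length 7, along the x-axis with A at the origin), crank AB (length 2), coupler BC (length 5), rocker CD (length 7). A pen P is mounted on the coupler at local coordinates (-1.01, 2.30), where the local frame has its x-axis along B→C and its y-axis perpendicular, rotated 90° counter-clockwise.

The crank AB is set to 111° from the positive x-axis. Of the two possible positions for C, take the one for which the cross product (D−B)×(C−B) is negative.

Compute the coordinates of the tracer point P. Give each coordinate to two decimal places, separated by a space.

1.22 3.47

A=(0,0), D=(7.00,0)
B = A + 2.00·(cos111°, sin111°) = (-0.7167, 1.8672)
|BD| = 7.9394
circle(B,5.00) ∩ circle(D,7.00): a=2.4583, h=4.3540
  candidates: C₊=(2.6965,5.5209) cross=34.568; C₋=(0.6486,-2.9428) cross=-34.568
  mode - wants cross < 0 → take C=(0.6486,-2.9428) (cross=-34.568)
ex = (C−B)/|BC| = (0.2731,-0.9620); ey = (0.9620,0.2731)
P = B + -1.01·ex + 2.30·ey = (1.2200,3.4668)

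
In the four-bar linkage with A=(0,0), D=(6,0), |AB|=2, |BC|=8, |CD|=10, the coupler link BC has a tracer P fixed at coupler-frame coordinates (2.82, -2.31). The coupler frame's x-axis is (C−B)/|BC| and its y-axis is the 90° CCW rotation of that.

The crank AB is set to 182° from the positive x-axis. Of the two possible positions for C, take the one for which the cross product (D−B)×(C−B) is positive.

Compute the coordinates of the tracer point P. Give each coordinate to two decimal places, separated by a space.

A=(0,0), D=(6.00,0)
B = A + 2.00·(cos182°, sin182°) = (-1.9988, -0.0698)
|BD| = 7.9991
circle(B,8.00) ∩ circle(D,10.00): a=1.7493, h=7.8064
  candidates: C₊=(-0.3177,7.7516) cross=62.444; C₋=(-0.1814,-7.8606) cross=-62.444
  mode + wants cross > 0 → take C=(-0.3177,7.7516) (cross=62.444)
ex = (C−B)/|BC| = (0.2101,0.9777); ey = (-0.9777,0.2101)
P = B + 2.82·ex + -2.31·ey = (0.8522,2.2018)

0.85 2.20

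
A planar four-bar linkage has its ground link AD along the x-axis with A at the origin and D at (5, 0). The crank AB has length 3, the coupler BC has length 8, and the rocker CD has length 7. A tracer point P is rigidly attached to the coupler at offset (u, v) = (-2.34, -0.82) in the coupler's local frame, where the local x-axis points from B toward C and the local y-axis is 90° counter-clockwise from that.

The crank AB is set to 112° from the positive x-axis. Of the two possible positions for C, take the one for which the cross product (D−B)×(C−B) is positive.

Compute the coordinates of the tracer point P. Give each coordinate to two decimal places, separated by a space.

A=(0,0), D=(5.00,0)
B = A + 3.00·(cos112°, sin112°) = (-1.1238, 2.7816)
|BD| = 6.7259
circle(B,8.00) ∩ circle(D,7.00): a=4.4781, h=6.6293
  candidates: C₊=(5.6949,6.9654) cross=44.588; C₋=(0.2118,-5.1062) cross=-44.588
  mode + wants cross > 0 → take C=(5.6949,6.9654) (cross=44.588)
ex = (C−B)/|BC| = (0.8523,0.5230); ey = (-0.5230,0.8523)
P = B + -2.34·ex + -0.82·ey = (-2.6895,0.8588)

-2.69 0.86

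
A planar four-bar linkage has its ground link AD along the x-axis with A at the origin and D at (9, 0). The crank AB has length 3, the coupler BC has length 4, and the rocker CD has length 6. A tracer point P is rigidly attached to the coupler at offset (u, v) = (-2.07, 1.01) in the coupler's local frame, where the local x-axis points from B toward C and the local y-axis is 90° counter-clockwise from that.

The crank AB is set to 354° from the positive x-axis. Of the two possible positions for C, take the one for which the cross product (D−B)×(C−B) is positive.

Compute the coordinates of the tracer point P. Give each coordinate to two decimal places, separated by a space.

1.42 -2.00

A=(0,0), D=(9.00,0)
B = A + 3.00·(cos354°, sin354°) = (2.9836, -0.3136)
|BD| = 6.0246
circle(B,4.00) ∩ circle(D,6.00): a=1.3524, h=3.7644
  candidates: C₊=(4.1382,3.5161) cross=22.679; C₋=(4.5301,-4.0025) cross=-22.679
  mode + wants cross > 0 → take C=(4.1382,3.5161) (cross=22.679)
ex = (C−B)/|BC| = (0.2887,0.9574); ey = (-0.9574,0.2887)
P = B + -2.07·ex + 1.01·ey = (1.4190,-2.0039)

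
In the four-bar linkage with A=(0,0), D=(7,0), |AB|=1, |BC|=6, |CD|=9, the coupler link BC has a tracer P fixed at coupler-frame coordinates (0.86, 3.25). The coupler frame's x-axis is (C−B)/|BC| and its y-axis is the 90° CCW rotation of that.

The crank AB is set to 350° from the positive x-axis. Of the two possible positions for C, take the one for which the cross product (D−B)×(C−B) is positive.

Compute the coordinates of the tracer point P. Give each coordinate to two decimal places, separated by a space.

-2.36 0.19

A=(0,0), D=(7.00,0)
B = A + 1.00·(cos350°, sin350°) = (0.9848, -0.1736)
|BD| = 6.0177
circle(B,6.00) ∩ circle(D,9.00): a=-0.7301, h=5.9554
  candidates: C₊=(0.0831,5.7582) cross=35.838; C₋=(0.4268,-6.1476) cross=-35.838
  mode + wants cross > 0 → take C=(0.0831,5.7582) (cross=35.838)
ex = (C−B)/|BC| = (-0.1503,0.9886); ey = (-0.9886,-0.1503)
P = B + 0.86·ex + 3.25·ey = (-2.3575,0.1882)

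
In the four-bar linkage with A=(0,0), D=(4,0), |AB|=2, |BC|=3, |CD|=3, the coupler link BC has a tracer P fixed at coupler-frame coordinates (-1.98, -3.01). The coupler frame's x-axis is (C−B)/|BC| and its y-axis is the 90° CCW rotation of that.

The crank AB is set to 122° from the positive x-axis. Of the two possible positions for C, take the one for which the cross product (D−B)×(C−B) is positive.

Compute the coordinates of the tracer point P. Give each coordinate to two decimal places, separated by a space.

-2.56 -1.58

A=(0,0), D=(4.00,0)
B = A + 2.00·(cos122°, sin122°) = (-1.0598, 1.6961)
|BD| = 5.3365
circle(B,3.00) ∩ circle(D,3.00): a=2.6683, h=1.3712
  candidates: C₊=(1.9059,2.1482) cross=7.318; C₋=(1.0343,-0.4521) cross=-7.318
  mode + wants cross > 0 → take C=(1.9059,2.1482) (cross=7.318)
ex = (C−B)/|BC| = (0.9886,0.1507); ey = (-0.1507,0.9886)
P = B + -1.98·ex + -3.01·ey = (-2.5636,-1.5779)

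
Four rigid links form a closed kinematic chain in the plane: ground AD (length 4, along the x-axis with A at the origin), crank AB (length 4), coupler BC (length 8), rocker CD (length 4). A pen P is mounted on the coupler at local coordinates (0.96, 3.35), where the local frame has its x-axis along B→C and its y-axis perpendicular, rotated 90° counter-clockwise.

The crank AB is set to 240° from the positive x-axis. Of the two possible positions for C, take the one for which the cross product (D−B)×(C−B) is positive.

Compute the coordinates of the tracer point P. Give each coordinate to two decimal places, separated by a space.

-4.42 -0.96

A=(0,0), D=(4.00,0)
B = A + 4.00·(cos240°, sin240°) = (-2.0000, -3.4641)
|BD| = 6.9282
circle(B,8.00) ∩ circle(D,4.00): a=6.9282, h=4.0000
  candidates: C₊=(2.0000,3.4641) cross=27.713; C₋=(6.0000,-3.4641) cross=-27.713
  mode + wants cross > 0 → take C=(2.0000,3.4641) (cross=27.713)
ex = (C−B)/|BC| = (0.5000,0.8660); ey = (-0.8660,0.5000)
P = B + 0.96·ex + 3.35·ey = (-4.4212,-0.9577)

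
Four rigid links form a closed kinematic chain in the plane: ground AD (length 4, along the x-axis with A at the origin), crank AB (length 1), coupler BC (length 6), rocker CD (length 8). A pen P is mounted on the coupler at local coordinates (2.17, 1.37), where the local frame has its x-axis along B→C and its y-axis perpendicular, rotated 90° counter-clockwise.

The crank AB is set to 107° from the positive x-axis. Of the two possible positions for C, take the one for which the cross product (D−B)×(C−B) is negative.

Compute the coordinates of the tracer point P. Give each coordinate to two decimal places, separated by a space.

0.16 -1.57

A=(0,0), D=(4.00,0)
B = A + 1.00·(cos107°, sin107°) = (-0.2924, 0.9563)
|BD| = 4.3976
circle(B,6.00) ∩ circle(D,8.00): a=-0.9847, h=5.9186
  candidates: C₊=(0.0335,6.9474) cross=26.028; C₋=(-2.5406,-4.6066) cross=-26.028
  mode - wants cross < 0 → take C=(-2.5406,-4.6066) (cross=-26.028)
ex = (C−B)/|BC| = (-0.3747,-0.9271); ey = (0.9271,-0.3747)
P = B + 2.17·ex + 1.37·ey = (0.1647,-1.5689)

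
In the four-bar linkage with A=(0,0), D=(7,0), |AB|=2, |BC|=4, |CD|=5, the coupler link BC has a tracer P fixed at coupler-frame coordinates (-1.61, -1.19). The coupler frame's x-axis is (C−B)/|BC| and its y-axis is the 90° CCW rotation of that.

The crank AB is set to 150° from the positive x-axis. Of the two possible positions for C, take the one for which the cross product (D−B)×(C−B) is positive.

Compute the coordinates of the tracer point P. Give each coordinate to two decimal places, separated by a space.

A=(0,0), D=(7.00,0)
B = A + 2.00·(cos150°, sin150°) = (-1.7321, 1.0000)
|BD| = 8.7891
circle(B,4.00) ∩ circle(D,5.00): a=3.8826, h=0.9621
  candidates: C₊=(2.2348,1.5141) cross=8.456; C₋=(2.0158,-0.3976) cross=-8.456
  mode + wants cross > 0 → take C=(2.2348,1.5141) (cross=8.456)
ex = (C−B)/|BC| = (0.9917,0.1285); ey = (-0.1285,0.9917)
P = B + -1.61·ex + -1.19·ey = (-3.1757,-0.3871)

-3.18 -0.39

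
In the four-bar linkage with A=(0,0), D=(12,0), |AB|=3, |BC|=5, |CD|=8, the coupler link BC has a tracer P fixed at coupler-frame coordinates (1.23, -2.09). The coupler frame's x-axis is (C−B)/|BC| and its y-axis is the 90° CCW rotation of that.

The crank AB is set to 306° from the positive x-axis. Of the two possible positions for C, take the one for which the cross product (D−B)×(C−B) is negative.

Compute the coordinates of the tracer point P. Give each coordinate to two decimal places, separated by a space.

A=(0,0), D=(12.00,0)
B = A + 3.00·(cos306°, sin306°) = (1.7634, -2.4271)
|BD| = 10.5204
circle(B,5.00) ∩ circle(D,8.00): a=3.4067, h=3.6599
  candidates: C₊=(4.2338,1.9200) cross=38.503; C₋=(5.9225,-5.2023) cross=-38.503
  mode - wants cross < 0 → take C=(5.9225,-5.2023) (cross=-38.503)
ex = (C−B)/|BC| = (0.8318,-0.5550); ey = (0.5550,0.8318)
P = B + 1.23·ex + -2.09·ey = (1.6265,-4.8483)

1.63 -4.85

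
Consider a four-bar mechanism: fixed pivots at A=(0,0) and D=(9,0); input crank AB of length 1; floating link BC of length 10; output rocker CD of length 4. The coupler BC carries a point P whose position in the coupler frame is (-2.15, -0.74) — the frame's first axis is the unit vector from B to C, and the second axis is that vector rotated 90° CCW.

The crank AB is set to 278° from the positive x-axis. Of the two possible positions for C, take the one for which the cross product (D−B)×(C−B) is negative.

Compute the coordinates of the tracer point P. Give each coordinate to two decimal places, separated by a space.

A=(0,0), D=(9.00,0)
B = A + 1.00·(cos278°, sin278°) = (0.1392, -0.9903)
|BD| = 8.9160
circle(B,10.00) ∩ circle(D,4.00): a=9.1686, h=3.9920
  candidates: C₊=(8.8077,3.9954) cross=35.593; C₋=(9.6945,-3.9393) cross=-35.593
  mode - wants cross < 0 → take C=(9.6945,-3.9393) (cross=-35.593)
ex = (C−B)/|BC| = (0.9555,-0.2949); ey = (0.2949,0.9555)
P = B + -2.15·ex + -0.74·ey = (-2.1334,-1.0633)

-2.13 -1.06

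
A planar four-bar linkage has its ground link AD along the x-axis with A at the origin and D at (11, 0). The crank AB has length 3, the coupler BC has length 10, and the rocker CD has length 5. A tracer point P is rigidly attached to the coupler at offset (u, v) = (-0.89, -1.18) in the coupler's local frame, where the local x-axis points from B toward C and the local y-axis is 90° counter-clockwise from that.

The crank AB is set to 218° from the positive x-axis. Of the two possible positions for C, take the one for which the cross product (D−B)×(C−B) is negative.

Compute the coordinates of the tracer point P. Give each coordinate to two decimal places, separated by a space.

A=(0,0), D=(11.00,0)
B = A + 3.00·(cos218°, sin218°) = (-2.3640, -1.8470)
|BD| = 13.4911
circle(B,10.00) ∩ circle(D,5.00): a=9.5251, h=3.0449
  candidates: C₊=(6.6546,2.4733) cross=41.079; C₋=(7.4883,-3.5592) cross=-41.079
  mode - wants cross < 0 → take C=(7.4883,-3.5592) (cross=-41.079)
ex = (C−B)/|BC| = (0.9852,-0.1712); ey = (0.1712,0.9852)
P = B + -0.89·ex + -1.18·ey = (-3.4429,-2.8572)

-3.44 -2.86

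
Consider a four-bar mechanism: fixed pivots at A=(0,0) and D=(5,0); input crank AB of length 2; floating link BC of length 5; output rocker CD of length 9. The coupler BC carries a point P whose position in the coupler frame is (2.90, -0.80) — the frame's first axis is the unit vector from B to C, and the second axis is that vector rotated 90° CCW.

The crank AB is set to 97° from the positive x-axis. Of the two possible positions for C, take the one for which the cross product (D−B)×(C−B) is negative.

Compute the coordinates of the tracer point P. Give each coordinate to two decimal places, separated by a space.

-2.90 0.58

A=(0,0), D=(5.00,0)
B = A + 2.00·(cos97°, sin97°) = (-0.2437, 1.9851)
|BD| = 5.6069
circle(B,5.00) ∩ circle(D,9.00): a=-2.1904, h=4.4947
  candidates: C₊=(-0.7009,6.9641) cross=25.201; C₋=(-3.8836,-1.4430) cross=-25.201
  mode - wants cross < 0 → take C=(-3.8836,-1.4430) (cross=-25.201)
ex = (C−B)/|BC| = (-0.7280,-0.6856); ey = (0.6856,-0.7280)
P = B + 2.90·ex + -0.80·ey = (-2.9033,0.5792)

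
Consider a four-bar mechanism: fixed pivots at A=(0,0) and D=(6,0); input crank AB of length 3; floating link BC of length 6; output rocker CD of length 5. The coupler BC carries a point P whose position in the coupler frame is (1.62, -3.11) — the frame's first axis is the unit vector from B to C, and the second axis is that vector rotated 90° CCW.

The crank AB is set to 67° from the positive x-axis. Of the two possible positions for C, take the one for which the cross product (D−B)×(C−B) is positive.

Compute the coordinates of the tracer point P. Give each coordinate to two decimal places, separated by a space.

A=(0,0), D=(6.00,0)
B = A + 3.00·(cos67°, sin67°) = (1.1722, 2.7615)
|BD| = 5.5618
circle(B,6.00) ∩ circle(D,5.00): a=3.7698, h=4.6678
  candidates: C₊=(6.7621,4.9416) cross=25.962; C₋=(2.1268,-3.1621) cross=-25.962
  mode + wants cross > 0 → take C=(6.7621,4.9416) (cross=25.962)
ex = (C−B)/|BC| = (0.9317,0.3633); ey = (-0.3633,0.9317)
P = B + 1.62·ex + -3.11·ey = (3.8115,0.4527)

3.81 0.45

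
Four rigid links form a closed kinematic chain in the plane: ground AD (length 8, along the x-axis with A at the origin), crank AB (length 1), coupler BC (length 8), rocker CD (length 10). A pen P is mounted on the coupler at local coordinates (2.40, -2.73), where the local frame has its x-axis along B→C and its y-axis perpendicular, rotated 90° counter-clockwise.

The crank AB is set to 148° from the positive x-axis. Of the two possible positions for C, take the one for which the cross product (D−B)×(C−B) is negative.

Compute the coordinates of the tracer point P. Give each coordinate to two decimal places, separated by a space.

A=(0,0), D=(8.00,0)
B = A + 1.00·(cos148°, sin148°) = (-0.8480, 0.5299)
|BD| = 8.8639
circle(B,8.00) ∩ circle(D,10.00): a=2.4012, h=7.6311
  candidates: C₊=(2.0051,8.0038) cross=67.642; C₋=(1.0927,-7.2311) cross=-67.642
  mode - wants cross < 0 → take C=(1.0927,-7.2311) (cross=-67.642)
ex = (C−B)/|BC| = (0.2426,-0.9701); ey = (0.9701,0.2426)
P = B + 2.40·ex + -2.73·ey = (-2.9143,-2.4607)

-2.91 -2.46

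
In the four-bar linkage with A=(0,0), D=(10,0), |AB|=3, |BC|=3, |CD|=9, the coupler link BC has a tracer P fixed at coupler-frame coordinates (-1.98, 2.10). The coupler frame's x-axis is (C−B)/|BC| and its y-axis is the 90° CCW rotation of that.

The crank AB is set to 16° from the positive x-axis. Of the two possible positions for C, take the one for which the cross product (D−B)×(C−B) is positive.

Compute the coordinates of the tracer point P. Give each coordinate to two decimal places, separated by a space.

A=(0,0), D=(10.00,0)
B = A + 3.00·(cos16°, sin16°) = (2.8838, 0.8269)
|BD| = 7.1641
circle(B,3.00) ∩ circle(D,9.00): a=-1.4430, h=2.6302
  candidates: C₊=(1.7540,3.6060) cross=18.843; C₋=(1.1468,-1.6191) cross=-18.843
  mode + wants cross > 0 → take C=(1.7540,3.6060) (cross=18.843)
ex = (C−B)/|BC| = (-0.3766,0.9264); ey = (-0.9264,-0.3766)
P = B + -1.98·ex + 2.10·ey = (1.6840,-1.7982)

1.68 -1.80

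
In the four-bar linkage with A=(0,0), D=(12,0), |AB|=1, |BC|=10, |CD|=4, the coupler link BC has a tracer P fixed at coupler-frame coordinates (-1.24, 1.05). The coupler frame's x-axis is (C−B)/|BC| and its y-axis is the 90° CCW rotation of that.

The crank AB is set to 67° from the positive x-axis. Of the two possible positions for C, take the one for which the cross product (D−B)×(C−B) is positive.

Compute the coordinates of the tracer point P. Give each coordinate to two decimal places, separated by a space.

A=(0,0), D=(12.00,0)
B = A + 1.00·(cos67°, sin67°) = (0.3907, 0.9205)
|BD| = 11.6457
circle(B,10.00) ∩ circle(D,4.00): a=9.4293, h=3.3298
  candidates: C₊=(10.0538,3.4946) cross=38.778; C₋=(9.5274,-3.1442) cross=-38.778
  mode + wants cross > 0 → take C=(10.0538,3.4946) (cross=38.778)
ex = (C−B)/|BC| = (0.9663,0.2574); ey = (-0.2574,0.9663)
P = B + -1.24·ex + 1.05·ey = (-1.0778,1.6159)

-1.08 1.62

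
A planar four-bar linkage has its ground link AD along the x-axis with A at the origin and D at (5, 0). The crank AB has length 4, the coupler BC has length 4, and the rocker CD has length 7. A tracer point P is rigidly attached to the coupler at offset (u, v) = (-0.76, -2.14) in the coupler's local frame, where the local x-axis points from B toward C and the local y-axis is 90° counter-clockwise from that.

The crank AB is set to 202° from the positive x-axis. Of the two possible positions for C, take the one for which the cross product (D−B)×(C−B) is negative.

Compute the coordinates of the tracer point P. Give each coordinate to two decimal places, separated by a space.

A=(0,0), D=(5.00,0)
B = A + 4.00·(cos202°, sin202°) = (-3.7087, -1.4984)
|BD| = 8.8367
circle(B,4.00) ∩ circle(D,7.00): a=2.5511, h=3.0809
  candidates: C₊=(-1.7170,1.9704) cross=27.225; C₋=(-0.6721,-4.1021) cross=-27.225
  mode - wants cross < 0 → take C=(-0.6721,-4.1021) (cross=-27.225)
ex = (C−B)/|BC| = (0.7592,-0.6509); ey = (0.6509,0.7592)
P = B + -0.76·ex + -2.14·ey = (-5.6786,-2.6283)

-5.68 -2.63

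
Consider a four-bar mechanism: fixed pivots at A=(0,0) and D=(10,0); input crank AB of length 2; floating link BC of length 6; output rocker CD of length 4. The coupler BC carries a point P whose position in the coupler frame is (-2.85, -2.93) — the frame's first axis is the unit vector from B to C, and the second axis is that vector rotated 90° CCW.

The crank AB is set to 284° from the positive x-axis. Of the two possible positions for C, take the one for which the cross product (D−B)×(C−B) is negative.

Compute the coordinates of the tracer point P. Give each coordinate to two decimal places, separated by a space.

-2.35 -4.89

A=(0,0), D=(10.00,0)
B = A + 2.00·(cos284°, sin284°) = (0.4838, -1.9406)
|BD| = 9.7120
circle(B,6.00) ∩ circle(D,4.00): a=5.8857, h=1.1658
  candidates: C₊=(6.0179,0.3777) cross=11.322; C₋=(6.4837,-1.9068) cross=-11.322
  mode - wants cross < 0 → take C=(6.4837,-1.9068) (cross=-11.322)
ex = (C−B)/|BC| = (1.0000,0.0056); ey = (-0.0056,1.0000)
P = B + -2.85·ex + -2.93·ey = (-2.3496,-4.8866)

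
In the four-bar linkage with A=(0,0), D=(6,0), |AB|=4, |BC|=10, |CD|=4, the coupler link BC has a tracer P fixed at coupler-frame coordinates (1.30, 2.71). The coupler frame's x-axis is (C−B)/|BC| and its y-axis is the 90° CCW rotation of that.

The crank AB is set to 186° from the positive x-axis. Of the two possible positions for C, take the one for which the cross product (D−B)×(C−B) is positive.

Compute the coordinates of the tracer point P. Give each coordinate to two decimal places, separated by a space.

-3.97 2.59

A=(0,0), D=(6.00,0)
B = A + 4.00·(cos186°, sin186°) = (-3.9781, -0.4181)
|BD| = 9.9868
circle(B,10.00) ∩ circle(D,4.00): a=9.1990, h=3.9216
  candidates: C₊=(5.0486,3.8852) cross=39.165; C₋=(5.3770,-3.9512) cross=-39.165
  mode + wants cross > 0 → take C=(5.0486,3.8852) (cross=39.165)
ex = (C−B)/|BC| = (0.9027,0.4303); ey = (-0.4303,0.9027)
P = B + 1.30·ex + 2.71·ey = (-3.9708,2.5876)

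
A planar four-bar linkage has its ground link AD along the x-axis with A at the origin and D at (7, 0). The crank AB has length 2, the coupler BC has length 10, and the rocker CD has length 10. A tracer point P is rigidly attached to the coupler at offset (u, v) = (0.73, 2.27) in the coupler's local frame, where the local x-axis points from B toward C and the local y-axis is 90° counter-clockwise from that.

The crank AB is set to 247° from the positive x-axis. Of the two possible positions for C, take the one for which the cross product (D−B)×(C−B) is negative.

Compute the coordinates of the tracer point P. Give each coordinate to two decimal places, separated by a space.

1.47 -1.06

A=(0,0), D=(7.00,0)
B = A + 2.00·(cos247°, sin247°) = (-0.7815, -1.8410)
|BD| = 7.9963
circle(B,10.00) ∩ circle(D,10.00): a=3.9981, h=9.1660
  candidates: C₊=(0.9990,7.9992) cross=73.294; C₋=(5.2196,-9.8402) cross=-73.294
  mode - wants cross < 0 → take C=(5.2196,-9.8402) (cross=-73.294)
ex = (C−B)/|BC| = (0.6001,-0.7999); ey = (0.7999,0.6001)
P = B + 0.73·ex + 2.27·ey = (1.4724,-1.0627)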